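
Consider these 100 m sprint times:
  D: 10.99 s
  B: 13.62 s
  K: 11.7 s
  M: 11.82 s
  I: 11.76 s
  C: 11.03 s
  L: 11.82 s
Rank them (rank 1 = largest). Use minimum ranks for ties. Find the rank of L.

2

Sorted (descending): 13.62, 11.82, 11.82, 11.76, 11.7, 11.03, 10.99
The 2 values of 11.82 occupy positions 2–3 → each gets rank 2.
L has value 11.82 s → rank 2.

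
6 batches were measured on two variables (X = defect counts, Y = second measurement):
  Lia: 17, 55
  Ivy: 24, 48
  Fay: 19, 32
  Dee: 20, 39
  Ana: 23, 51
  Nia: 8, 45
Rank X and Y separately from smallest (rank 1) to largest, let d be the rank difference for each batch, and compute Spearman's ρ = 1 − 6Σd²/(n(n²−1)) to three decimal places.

0.086

Ranks of variable 1: 2, 6, 3, 4, 5, 1
Ranks of variable 2: 6, 4, 1, 2, 5, 3
d = r₁ − r₂: -4, 2, 2, 2, 0, -2
d²: 16, 4, 4, 4, 0, 4; Σd² = 32
ρ = 1 − 6·32/(6·35) = 1 − 192/210 = 0.086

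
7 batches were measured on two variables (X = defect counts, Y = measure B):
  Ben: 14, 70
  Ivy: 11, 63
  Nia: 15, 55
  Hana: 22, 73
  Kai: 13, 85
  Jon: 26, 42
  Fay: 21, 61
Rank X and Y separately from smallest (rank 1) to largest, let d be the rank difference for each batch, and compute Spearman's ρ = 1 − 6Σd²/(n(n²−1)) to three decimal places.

-0.464

Ranks of variable 1: 3, 1, 4, 6, 2, 7, 5
Ranks of variable 2: 5, 4, 2, 6, 7, 1, 3
d = r₁ − r₂: -2, -3, 2, 0, -5, 6, 2
d²: 4, 9, 4, 0, 25, 36, 4; Σd² = 82
ρ = 1 − 6·82/(7·48) = 1 − 492/336 = -0.464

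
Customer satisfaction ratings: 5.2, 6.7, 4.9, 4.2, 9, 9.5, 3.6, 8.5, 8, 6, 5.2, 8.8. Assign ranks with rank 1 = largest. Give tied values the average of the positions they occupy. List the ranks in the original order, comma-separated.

8.5, 6, 10, 11, 2, 1, 12, 4, 5, 7, 8.5, 3

Sorted (descending): 9.5, 9, 8.8, 8.5, 8, 6.7, 6, 5.2, 5.2, 4.9, 4.2, 3.6
The 2 values of 5.2 occupy positions 8–9 → average rank (8+9)/2 = 8.5.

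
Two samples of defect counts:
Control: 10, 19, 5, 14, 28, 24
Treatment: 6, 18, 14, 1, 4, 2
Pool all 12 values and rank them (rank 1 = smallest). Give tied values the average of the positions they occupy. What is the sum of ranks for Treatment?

Sorted (ascending): 1, 2, 4, 5, 6, 10, 14, 14, 18, 19, 24, 28
The 2 values of 14 occupy positions 7–8 → average rank (7+8)/2 = 7.5.
Treatment values → pooled ranks: 6→5, 18→9, 14→7.5, 1→1, 4→3, 2→2
Rank sum = 5 + 9 + 7.5 + 1 + 3 + 2 = 27.5

27.5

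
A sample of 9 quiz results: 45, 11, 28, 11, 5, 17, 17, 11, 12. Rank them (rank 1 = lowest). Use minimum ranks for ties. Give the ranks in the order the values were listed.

9, 2, 8, 2, 1, 6, 6, 2, 5

Sorted (ascending): 5, 11, 11, 11, 12, 17, 17, 28, 45
The 3 values of 11 occupy positions 2–4 → each gets rank 2.
The 2 values of 17 occupy positions 6–7 → each gets rank 6.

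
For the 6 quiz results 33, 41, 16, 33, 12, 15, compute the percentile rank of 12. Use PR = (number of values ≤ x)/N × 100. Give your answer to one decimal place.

16.7

N = 6.
Strictly below 12: 0. Equal to 12: 1.
PR = 1/6 × 100 = 16.7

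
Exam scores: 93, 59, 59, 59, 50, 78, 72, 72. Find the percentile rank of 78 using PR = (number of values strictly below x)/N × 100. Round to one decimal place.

75.0

N = 8.
Strictly below 78: 6. Equal to 78: 1.
PR = 6/8 × 100 = 75.0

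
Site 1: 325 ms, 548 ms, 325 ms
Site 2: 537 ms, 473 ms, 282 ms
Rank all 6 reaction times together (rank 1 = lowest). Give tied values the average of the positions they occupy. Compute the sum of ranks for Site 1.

11

Sorted (ascending): 282, 325, 325, 473, 537, 548
The 2 values of 325 occupy positions 2–3 → average rank (2+3)/2 = 2.5.
Site 1 values → pooled ranks: 325→2.5, 548→6, 325→2.5
Rank sum = 2.5 + 6 + 2.5 = 11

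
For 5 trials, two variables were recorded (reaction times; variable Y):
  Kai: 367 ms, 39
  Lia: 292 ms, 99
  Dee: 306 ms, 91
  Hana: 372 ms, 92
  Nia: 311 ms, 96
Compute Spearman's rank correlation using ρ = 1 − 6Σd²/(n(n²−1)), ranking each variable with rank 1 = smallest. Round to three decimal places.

Ranks of variable 1: 4, 1, 2, 5, 3
Ranks of variable 2: 1, 5, 2, 3, 4
d = r₁ − r₂: 3, -4, 0, 2, -1
d²: 9, 16, 0, 4, 1; Σd² = 30
ρ = 1 − 6·30/(5·24) = 1 − 180/120 = -0.500

-0.500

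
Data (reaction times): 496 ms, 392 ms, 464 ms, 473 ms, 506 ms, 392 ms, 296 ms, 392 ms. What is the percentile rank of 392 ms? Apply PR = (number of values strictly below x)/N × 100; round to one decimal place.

12.5

N = 8.
Strictly below 392: 1. Equal to 392: 3.
PR = 1/8 × 100 = 12.5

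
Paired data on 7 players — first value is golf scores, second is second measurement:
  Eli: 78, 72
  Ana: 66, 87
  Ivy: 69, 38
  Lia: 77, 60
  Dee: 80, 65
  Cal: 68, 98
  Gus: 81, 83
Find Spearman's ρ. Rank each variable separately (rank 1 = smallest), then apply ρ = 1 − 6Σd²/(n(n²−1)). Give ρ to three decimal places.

Ranks of variable 1: 5, 1, 3, 4, 6, 2, 7
Ranks of variable 2: 4, 6, 1, 2, 3, 7, 5
d = r₁ − r₂: 1, -5, 2, 2, 3, -5, 2
d²: 1, 25, 4, 4, 9, 25, 4; Σd² = 72
ρ = 1 − 6·72/(7·48) = 1 − 432/336 = -0.286

-0.286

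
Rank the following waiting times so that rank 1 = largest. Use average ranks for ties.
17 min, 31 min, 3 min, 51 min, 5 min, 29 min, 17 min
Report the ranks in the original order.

4.5, 2, 7, 1, 6, 3, 4.5

Sorted (descending): 51, 31, 29, 17, 17, 5, 3
The 2 values of 17 occupy positions 4–5 → average rank (4+5)/2 = 4.5.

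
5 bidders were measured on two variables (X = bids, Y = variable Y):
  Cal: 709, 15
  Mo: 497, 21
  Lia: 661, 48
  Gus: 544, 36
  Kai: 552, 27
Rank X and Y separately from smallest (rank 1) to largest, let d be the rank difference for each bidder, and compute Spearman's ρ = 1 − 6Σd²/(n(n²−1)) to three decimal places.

Ranks of variable 1: 5, 1, 4, 2, 3
Ranks of variable 2: 1, 2, 5, 4, 3
d = r₁ − r₂: 4, -1, -1, -2, 0
d²: 16, 1, 1, 4, 0; Σd² = 22
ρ = 1 − 6·22/(5·24) = 1 − 132/120 = -0.100

-0.100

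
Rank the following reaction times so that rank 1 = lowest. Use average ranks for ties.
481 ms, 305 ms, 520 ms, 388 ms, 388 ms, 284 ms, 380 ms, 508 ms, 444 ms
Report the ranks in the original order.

7, 2, 9, 4.5, 4.5, 1, 3, 8, 6

Sorted (ascending): 284, 305, 380, 388, 388, 444, 481, 508, 520
The 2 values of 388 occupy positions 4–5 → average rank (4+5)/2 = 4.5.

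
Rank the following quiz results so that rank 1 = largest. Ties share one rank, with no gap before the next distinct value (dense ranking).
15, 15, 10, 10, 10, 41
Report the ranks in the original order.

Sorted (descending): 41, 15, 15, 10, 10, 10
The 2 values of 15 share dense rank 2.
The 3 values of 10 share dense rank 3.
Remaining distinct values take the next consecutive integers.

2, 2, 3, 3, 3, 1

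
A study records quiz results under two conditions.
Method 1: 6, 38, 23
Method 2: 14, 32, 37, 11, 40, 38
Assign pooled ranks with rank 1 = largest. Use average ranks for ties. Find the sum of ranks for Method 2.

27.5

Sorted (descending): 40, 38, 38, 37, 32, 23, 14, 11, 6
The 2 values of 38 occupy positions 2–3 → average rank (2+3)/2 = 2.5.
Method 2 values → pooled ranks: 14→7, 32→5, 37→4, 11→8, 40→1, 38→2.5
Rank sum = 7 + 5 + 4 + 8 + 1 + 2.5 = 27.5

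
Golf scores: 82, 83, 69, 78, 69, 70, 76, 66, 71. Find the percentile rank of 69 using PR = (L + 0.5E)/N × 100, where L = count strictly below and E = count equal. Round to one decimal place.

N = 9.
Strictly below 69: 1. Equal to 69: 2.
PR = (1 + 0.5·2)/9 × 100 = 22.2

22.2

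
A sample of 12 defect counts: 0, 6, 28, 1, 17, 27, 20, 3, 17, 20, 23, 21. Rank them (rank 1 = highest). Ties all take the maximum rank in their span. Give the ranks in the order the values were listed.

Sorted (descending): 28, 27, 23, 21, 20, 20, 17, 17, 6, 3, 1, 0
The 2 values of 20 occupy positions 5–6 → each gets rank 6.
The 2 values of 17 occupy positions 7–8 → each gets rank 8.

12, 9, 1, 11, 8, 2, 6, 10, 8, 6, 3, 4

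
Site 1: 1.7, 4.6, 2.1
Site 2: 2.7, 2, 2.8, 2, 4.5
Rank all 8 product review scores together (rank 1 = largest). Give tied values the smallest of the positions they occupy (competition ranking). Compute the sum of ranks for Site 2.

21

Sorted (descending): 4.6, 4.5, 2.8, 2.7, 2.1, 2, 2, 1.7
The 2 values of 2 occupy positions 6–7 → each gets rank 6.
Site 2 values → pooled ranks: 2.7→4, 2→6, 2.8→3, 2→6, 4.5→2
Rank sum = 4 + 6 + 3 + 6 + 2 = 21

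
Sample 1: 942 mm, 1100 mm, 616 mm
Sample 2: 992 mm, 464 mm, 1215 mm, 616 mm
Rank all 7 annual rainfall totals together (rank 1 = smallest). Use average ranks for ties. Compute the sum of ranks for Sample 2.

15.5

Sorted (ascending): 464, 616, 616, 942, 992, 1100, 1215
The 2 values of 616 occupy positions 2–3 → average rank (2+3)/2 = 2.5.
Sample 2 values → pooled ranks: 992→5, 464→1, 1215→7, 616→2.5
Rank sum = 5 + 1 + 7 + 2.5 = 15.5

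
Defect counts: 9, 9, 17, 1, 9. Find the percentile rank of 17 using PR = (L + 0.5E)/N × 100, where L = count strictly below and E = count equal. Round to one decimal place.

N = 5.
Strictly below 17: 4. Equal to 17: 1.
PR = (4 + 0.5·1)/5 × 100 = 90.0

90.0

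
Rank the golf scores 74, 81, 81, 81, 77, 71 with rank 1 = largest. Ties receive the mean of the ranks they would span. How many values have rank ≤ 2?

3

Sorted (descending): 81, 81, 81, 77, 74, 71
The 3 values of 81 occupy positions 1–3 → average rank 2.
Ranks ≤ 2: {2, 2, 2} → 3 values.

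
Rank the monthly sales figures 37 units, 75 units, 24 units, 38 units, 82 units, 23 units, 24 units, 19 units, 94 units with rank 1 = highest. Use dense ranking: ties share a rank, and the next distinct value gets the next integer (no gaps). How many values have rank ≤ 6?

7

Sorted (descending): 94, 82, 75, 38, 37, 24, 24, 23, 19
The 2 values of 24 share dense rank 6.
Remaining distinct values take the next consecutive integers.
Ranks ≤ 6: {1, 2, 3, 4, 5, 6, 6} → 7 values.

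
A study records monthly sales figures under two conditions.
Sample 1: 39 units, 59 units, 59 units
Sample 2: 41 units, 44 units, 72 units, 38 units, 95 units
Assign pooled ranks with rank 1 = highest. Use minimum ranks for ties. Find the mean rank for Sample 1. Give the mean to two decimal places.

4.33

Sorted (descending): 95, 72, 59, 59, 44, 41, 39, 38
The 2 values of 59 occupy positions 3–4 → each gets rank 3.
Sample 1 values → pooled ranks: 39→7, 59→3, 59→3
Mean rank = (7 + 3 + 3) / 3 = 4.33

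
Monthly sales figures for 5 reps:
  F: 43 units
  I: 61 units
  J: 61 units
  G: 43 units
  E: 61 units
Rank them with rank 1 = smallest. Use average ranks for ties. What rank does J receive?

4

Sorted (ascending): 43, 43, 61, 61, 61
The 2 values of 43 occupy positions 1–2 → average rank (1+2)/2 = 1.5.
The 3 values of 61 occupy positions 3–5 → average rank 4.
J has value 61 units → rank 4.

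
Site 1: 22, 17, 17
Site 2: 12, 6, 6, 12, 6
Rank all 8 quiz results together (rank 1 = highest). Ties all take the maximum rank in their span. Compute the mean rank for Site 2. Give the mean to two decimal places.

Sorted (descending): 22, 17, 17, 12, 12, 6, 6, 6
The 2 values of 17 occupy positions 2–3 → each gets rank 3.
The 2 values of 12 occupy positions 4–5 → each gets rank 5.
The 3 values of 6 occupy positions 6–8 → each gets rank 8.
Site 2 values → pooled ranks: 12→5, 6→8, 6→8, 12→5, 6→8
Mean rank = (5 + 8 + 8 + 5 + 8) / 5 = 6.80

6.80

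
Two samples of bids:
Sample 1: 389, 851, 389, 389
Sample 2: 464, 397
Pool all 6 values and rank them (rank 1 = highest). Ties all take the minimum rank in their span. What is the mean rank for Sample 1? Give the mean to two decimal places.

3.25

Sorted (descending): 851, 464, 397, 389, 389, 389
The 3 values of 389 occupy positions 4–6 → each gets rank 4.
Sample 1 values → pooled ranks: 389→4, 851→1, 389→4, 389→4
Mean rank = (4 + 1 + 4 + 4) / 4 = 3.25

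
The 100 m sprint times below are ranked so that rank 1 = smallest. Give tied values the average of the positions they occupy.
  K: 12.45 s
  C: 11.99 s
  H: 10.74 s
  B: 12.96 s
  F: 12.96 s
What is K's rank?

3

Sorted (ascending): 10.74, 11.99, 12.45, 12.96, 12.96
The 2 values of 12.96 occupy positions 4–5 → average rank (4+5)/2 = 4.5.
K has value 12.45 s → rank 3.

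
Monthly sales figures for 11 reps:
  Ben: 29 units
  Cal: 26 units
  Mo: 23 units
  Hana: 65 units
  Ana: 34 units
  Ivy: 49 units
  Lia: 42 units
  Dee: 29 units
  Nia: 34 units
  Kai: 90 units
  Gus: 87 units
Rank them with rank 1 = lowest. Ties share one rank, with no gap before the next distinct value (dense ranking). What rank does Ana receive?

Sorted (ascending): 23, 26, 29, 29, 34, 34, 42, 49, 65, 87, 90
The 2 values of 29 share dense rank 3.
The 2 values of 34 share dense rank 4.
Remaining distinct values take the next consecutive integers.
Ana has value 34 units → rank 4.

4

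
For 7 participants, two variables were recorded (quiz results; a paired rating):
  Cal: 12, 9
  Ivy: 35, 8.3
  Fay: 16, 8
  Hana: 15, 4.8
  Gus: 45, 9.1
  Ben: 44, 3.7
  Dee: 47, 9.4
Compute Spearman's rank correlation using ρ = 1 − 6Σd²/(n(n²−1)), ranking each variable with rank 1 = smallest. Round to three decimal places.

0.429

Ranks of variable 1: 1, 4, 3, 2, 6, 5, 7
Ranks of variable 2: 5, 4, 3, 2, 6, 1, 7
d = r₁ − r₂: -4, 0, 0, 0, 0, 4, 0
d²: 16, 0, 0, 0, 0, 16, 0; Σd² = 32
ρ = 1 − 6·32/(7·48) = 1 − 192/336 = 0.429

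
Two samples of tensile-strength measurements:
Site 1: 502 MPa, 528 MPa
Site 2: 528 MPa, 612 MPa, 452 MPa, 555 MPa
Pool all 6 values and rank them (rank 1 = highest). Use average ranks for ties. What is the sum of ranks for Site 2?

12.5

Sorted (descending): 612, 555, 528, 528, 502, 452
The 2 values of 528 occupy positions 3–4 → average rank (3+4)/2 = 3.5.
Site 2 values → pooled ranks: 528→3.5, 612→1, 452→6, 555→2
Rank sum = 3.5 + 1 + 6 + 2 = 12.5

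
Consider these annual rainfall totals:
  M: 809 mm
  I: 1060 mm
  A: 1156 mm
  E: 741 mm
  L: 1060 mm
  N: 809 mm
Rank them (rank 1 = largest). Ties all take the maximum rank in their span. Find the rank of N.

Sorted (descending): 1156, 1060, 1060, 809, 809, 741
The 2 values of 1060 occupy positions 2–3 → each gets rank 3.
The 2 values of 809 occupy positions 4–5 → each gets rank 5.
N has value 809 mm → rank 5.

5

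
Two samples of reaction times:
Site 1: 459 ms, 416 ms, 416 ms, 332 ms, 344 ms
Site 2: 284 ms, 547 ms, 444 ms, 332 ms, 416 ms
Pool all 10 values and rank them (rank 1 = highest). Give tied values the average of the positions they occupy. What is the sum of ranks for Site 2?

Sorted (descending): 547, 459, 444, 416, 416, 416, 344, 332, 332, 284
The 3 values of 416 occupy positions 4–6 → average rank 5.
The 2 values of 332 occupy positions 8–9 → average rank (8+9)/2 = 8.5.
Site 2 values → pooled ranks: 284→10, 547→1, 444→3, 332→8.5, 416→5
Rank sum = 10 + 1 + 3 + 8.5 + 5 = 27.5

27.5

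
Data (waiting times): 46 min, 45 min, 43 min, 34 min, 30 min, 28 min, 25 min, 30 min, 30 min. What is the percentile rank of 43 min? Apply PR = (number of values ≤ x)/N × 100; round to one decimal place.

77.8

N = 9.
Strictly below 43: 6. Equal to 43: 1.
PR = 7/9 × 100 = 77.8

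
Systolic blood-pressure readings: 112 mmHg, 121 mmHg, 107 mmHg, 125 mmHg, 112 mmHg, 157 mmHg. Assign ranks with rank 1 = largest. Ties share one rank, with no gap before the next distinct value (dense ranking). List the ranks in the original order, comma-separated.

4, 3, 5, 2, 4, 1

Sorted (descending): 157, 125, 121, 112, 112, 107
The 2 values of 112 share dense rank 4.
Remaining distinct values take the next consecutive integers.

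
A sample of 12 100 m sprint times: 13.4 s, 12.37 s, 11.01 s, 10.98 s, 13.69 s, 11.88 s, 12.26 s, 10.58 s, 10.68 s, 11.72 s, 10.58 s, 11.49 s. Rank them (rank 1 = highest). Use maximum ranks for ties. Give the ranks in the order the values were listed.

Sorted (descending): 13.69, 13.4, 12.37, 12.26, 11.88, 11.72, 11.49, 11.01, 10.98, 10.68, 10.58, 10.58
The 2 values of 10.58 occupy positions 11–12 → each gets rank 12.

2, 3, 8, 9, 1, 5, 4, 12, 10, 6, 12, 7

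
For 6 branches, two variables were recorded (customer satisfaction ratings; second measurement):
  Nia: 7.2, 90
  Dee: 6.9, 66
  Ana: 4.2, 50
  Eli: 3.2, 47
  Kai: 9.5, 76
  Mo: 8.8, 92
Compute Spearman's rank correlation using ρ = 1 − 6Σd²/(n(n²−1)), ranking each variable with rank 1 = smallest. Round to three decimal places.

Ranks of variable 1: 4, 3, 2, 1, 6, 5
Ranks of variable 2: 5, 3, 2, 1, 4, 6
d = r₁ − r₂: -1, 0, 0, 0, 2, -1
d²: 1, 0, 0, 0, 4, 1; Σd² = 6
ρ = 1 − 6·6/(6·35) = 1 − 36/210 = 0.829

0.829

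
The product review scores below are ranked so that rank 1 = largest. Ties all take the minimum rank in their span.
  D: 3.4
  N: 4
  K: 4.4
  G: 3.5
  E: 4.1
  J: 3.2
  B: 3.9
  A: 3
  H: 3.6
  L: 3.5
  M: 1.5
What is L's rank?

6

Sorted (descending): 4.4, 4.1, 4, 3.9, 3.6, 3.5, 3.5, 3.4, 3.2, 3, 1.5
The 2 values of 3.5 occupy positions 6–7 → each gets rank 6.
L has value 3.5 → rank 6.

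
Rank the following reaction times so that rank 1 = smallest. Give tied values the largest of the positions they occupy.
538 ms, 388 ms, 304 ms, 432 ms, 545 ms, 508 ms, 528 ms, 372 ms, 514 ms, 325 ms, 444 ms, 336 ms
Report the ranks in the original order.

11, 5, 1, 6, 12, 8, 10, 4, 9, 2, 7, 3

Sorted (ascending): 304, 325, 336, 372, 388, 432, 444, 508, 514, 528, 538, 545
No ties — each value takes its position as its rank.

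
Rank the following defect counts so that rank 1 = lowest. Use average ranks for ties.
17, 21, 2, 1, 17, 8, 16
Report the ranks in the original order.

5.5, 7, 2, 1, 5.5, 3, 4

Sorted (ascending): 1, 2, 8, 16, 17, 17, 21
The 2 values of 17 occupy positions 5–6 → average rank (5+6)/2 = 5.5.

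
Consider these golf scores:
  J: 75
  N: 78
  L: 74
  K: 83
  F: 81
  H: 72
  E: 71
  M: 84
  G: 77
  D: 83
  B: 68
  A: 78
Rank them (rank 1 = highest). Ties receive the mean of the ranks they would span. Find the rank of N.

Sorted (descending): 84, 83, 83, 81, 78, 78, 77, 75, 74, 72, 71, 68
The 2 values of 83 occupy positions 2–3 → average rank (2+3)/2 = 2.5.
The 2 values of 78 occupy positions 5–6 → average rank (5+6)/2 = 5.5.
N has value 78 → rank 5.5.

5.5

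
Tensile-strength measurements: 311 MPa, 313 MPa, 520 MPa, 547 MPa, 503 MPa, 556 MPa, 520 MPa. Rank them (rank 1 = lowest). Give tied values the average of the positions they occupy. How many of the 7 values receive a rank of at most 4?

3

Sorted (ascending): 311, 313, 503, 520, 520, 547, 556
The 2 values of 520 occupy positions 4–5 → average rank (4+5)/2 = 4.5.
Ranks ≤ 4: {1, 2, 3} → 3 values.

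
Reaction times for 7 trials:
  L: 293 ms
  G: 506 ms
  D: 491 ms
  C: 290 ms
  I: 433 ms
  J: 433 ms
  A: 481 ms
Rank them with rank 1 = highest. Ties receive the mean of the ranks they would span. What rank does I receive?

4.5

Sorted (descending): 506, 491, 481, 433, 433, 293, 290
The 2 values of 433 occupy positions 4–5 → average rank (4+5)/2 = 4.5.
I has value 433 ms → rank 4.5.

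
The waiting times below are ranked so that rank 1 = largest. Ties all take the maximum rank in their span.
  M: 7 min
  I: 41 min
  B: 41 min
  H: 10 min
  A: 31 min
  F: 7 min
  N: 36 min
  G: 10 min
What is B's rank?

Sorted (descending): 41, 41, 36, 31, 10, 10, 7, 7
The 2 values of 41 occupy positions 1–2 → each gets rank 2.
The 2 values of 10 occupy positions 5–6 → each gets rank 6.
The 2 values of 7 occupy positions 7–8 → each gets rank 8.
B has value 41 min → rank 2.

2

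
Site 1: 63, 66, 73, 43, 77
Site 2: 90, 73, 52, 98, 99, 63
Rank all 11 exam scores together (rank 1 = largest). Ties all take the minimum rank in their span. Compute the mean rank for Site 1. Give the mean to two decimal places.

7.00

Sorted (descending): 99, 98, 90, 77, 73, 73, 66, 63, 63, 52, 43
The 2 values of 73 occupy positions 5–6 → each gets rank 5.
The 2 values of 63 occupy positions 8–9 → each gets rank 8.
Site 1 values → pooled ranks: 63→8, 66→7, 73→5, 43→11, 77→4
Mean rank = (8 + 7 + 5 + 11 + 4) / 5 = 7.00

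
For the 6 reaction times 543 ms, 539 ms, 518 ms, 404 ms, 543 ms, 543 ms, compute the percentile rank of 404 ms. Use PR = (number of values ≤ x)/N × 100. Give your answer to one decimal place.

16.7

N = 6.
Strictly below 404: 0. Equal to 404: 1.
PR = 1/6 × 100 = 16.7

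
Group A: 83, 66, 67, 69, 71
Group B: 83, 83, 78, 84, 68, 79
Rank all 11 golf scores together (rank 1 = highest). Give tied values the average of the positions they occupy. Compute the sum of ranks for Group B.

Sorted (descending): 84, 83, 83, 83, 79, 78, 71, 69, 68, 67, 66
The 3 values of 83 occupy positions 2–4 → average rank 3.
Group B values → pooled ranks: 83→3, 83→3, 78→6, 84→1, 68→9, 79→5
Rank sum = 3 + 3 + 6 + 1 + 9 + 5 = 27

27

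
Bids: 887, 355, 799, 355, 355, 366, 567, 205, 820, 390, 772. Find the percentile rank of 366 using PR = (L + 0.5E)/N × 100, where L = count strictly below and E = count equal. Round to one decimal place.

40.9

N = 11.
Strictly below 366: 4. Equal to 366: 1.
PR = (4 + 0.5·1)/11 × 100 = 40.9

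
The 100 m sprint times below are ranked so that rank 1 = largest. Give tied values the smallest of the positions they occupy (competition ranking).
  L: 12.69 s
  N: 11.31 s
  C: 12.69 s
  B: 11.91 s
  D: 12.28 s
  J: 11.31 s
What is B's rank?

4

Sorted (descending): 12.69, 12.69, 12.28, 11.91, 11.31, 11.31
The 2 values of 12.69 occupy positions 1–2 → each gets rank 1.
The 2 values of 11.31 occupy positions 5–6 → each gets rank 5.
B has value 11.91 s → rank 4.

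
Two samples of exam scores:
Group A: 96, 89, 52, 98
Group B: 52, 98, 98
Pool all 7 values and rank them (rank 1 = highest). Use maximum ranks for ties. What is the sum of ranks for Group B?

Sorted (descending): 98, 98, 98, 96, 89, 52, 52
The 3 values of 98 occupy positions 1–3 → each gets rank 3.
The 2 values of 52 occupy positions 6–7 → each gets rank 7.
Group B values → pooled ranks: 52→7, 98→3, 98→3
Rank sum = 7 + 3 + 3 = 13

13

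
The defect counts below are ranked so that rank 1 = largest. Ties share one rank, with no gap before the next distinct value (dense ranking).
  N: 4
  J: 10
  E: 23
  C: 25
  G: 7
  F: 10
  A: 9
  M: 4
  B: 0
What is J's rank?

Sorted (descending): 25, 23, 10, 10, 9, 7, 4, 4, 0
The 2 values of 10 share dense rank 3.
The 2 values of 4 share dense rank 6.
Remaining distinct values take the next consecutive integers.
J has value 10 → rank 3.

3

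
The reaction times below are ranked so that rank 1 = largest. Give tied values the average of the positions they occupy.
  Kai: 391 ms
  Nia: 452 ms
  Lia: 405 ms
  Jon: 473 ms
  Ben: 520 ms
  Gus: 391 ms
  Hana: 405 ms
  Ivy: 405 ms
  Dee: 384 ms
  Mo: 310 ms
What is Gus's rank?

Sorted (descending): 520, 473, 452, 405, 405, 405, 391, 391, 384, 310
The 3 values of 405 occupy positions 4–6 → average rank 5.
The 2 values of 391 occupy positions 7–8 → average rank (7+8)/2 = 7.5.
Gus has value 391 ms → rank 7.5.

7.5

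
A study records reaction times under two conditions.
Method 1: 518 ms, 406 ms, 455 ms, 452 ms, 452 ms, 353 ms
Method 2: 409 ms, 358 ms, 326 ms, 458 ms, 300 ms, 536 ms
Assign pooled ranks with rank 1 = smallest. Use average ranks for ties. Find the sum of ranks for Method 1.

43

Sorted (ascending): 300, 326, 353, 358, 406, 409, 452, 452, 455, 458, 518, 536
The 2 values of 452 occupy positions 7–8 → average rank (7+8)/2 = 7.5.
Method 1 values → pooled ranks: 518→11, 406→5, 455→9, 452→7.5, 452→7.5, 353→3
Rank sum = 11 + 5 + 9 + 7.5 + 7.5 + 3 = 43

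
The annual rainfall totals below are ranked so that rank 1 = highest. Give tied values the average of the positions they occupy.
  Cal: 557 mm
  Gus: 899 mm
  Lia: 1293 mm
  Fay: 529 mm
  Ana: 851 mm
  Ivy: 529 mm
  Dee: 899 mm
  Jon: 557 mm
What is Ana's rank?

4

Sorted (descending): 1293, 899, 899, 851, 557, 557, 529, 529
The 2 values of 899 occupy positions 2–3 → average rank (2+3)/2 = 2.5.
The 2 values of 557 occupy positions 5–6 → average rank (5+6)/2 = 5.5.
The 2 values of 529 occupy positions 7–8 → average rank (7+8)/2 = 7.5.
Ana has value 851 mm → rank 4.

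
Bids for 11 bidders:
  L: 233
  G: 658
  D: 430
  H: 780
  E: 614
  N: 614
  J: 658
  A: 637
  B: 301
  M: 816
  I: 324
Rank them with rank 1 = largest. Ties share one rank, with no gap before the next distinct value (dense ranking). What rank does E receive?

Sorted (descending): 816, 780, 658, 658, 637, 614, 614, 430, 324, 301, 233
The 2 values of 658 share dense rank 3.
The 2 values of 614 share dense rank 5.
Remaining distinct values take the next consecutive integers.
E has value 614 → rank 5.

5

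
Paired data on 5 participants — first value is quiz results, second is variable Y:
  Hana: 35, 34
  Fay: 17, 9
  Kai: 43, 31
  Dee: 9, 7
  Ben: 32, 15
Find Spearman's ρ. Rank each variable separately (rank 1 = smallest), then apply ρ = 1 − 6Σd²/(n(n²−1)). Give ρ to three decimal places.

Ranks of variable 1: 4, 2, 5, 1, 3
Ranks of variable 2: 5, 2, 4, 1, 3
d = r₁ − r₂: -1, 0, 1, 0, 0
d²: 1, 0, 1, 0, 0; Σd² = 2
ρ = 1 − 6·2/(5·24) = 1 − 12/120 = 0.900

0.900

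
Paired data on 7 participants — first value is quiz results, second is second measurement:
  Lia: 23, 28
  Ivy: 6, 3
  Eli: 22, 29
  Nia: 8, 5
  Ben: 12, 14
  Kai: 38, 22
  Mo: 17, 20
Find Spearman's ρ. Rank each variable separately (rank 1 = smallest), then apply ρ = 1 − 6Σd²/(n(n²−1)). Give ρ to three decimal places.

0.857

Ranks of variable 1: 6, 1, 5, 2, 3, 7, 4
Ranks of variable 2: 6, 1, 7, 2, 3, 5, 4
d = r₁ − r₂: 0, 0, -2, 0, 0, 2, 0
d²: 0, 0, 4, 0, 0, 4, 0; Σd² = 8
ρ = 1 − 6·8/(7·48) = 1 − 48/336 = 0.857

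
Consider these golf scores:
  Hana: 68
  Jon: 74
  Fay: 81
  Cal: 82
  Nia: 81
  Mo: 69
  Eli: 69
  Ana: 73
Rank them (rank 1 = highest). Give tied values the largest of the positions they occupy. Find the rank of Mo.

7

Sorted (descending): 82, 81, 81, 74, 73, 69, 69, 68
The 2 values of 81 occupy positions 2–3 → each gets rank 3.
The 2 values of 69 occupy positions 6–7 → each gets rank 7.
Mo has value 69 → rank 7.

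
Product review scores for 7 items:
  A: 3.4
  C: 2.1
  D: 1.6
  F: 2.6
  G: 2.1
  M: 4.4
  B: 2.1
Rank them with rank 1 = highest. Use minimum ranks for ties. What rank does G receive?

4

Sorted (descending): 4.4, 3.4, 2.6, 2.1, 2.1, 2.1, 1.6
The 3 values of 2.1 occupy positions 4–6 → each gets rank 4.
G has value 2.1 → rank 4.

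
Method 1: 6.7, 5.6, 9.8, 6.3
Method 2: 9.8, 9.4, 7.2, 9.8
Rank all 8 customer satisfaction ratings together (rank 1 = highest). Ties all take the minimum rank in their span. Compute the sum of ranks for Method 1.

Sorted (descending): 9.8, 9.8, 9.8, 9.4, 7.2, 6.7, 6.3, 5.6
The 3 values of 9.8 occupy positions 1–3 → each gets rank 1.
Method 1 values → pooled ranks: 6.7→6, 5.6→8, 9.8→1, 6.3→7
Rank sum = 6 + 8 + 1 + 7 = 22

22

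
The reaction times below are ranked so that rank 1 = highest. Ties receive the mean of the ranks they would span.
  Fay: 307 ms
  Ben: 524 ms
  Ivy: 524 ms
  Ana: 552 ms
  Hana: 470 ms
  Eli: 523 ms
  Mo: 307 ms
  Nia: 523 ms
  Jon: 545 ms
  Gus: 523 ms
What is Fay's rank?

9.5

Sorted (descending): 552, 545, 524, 524, 523, 523, 523, 470, 307, 307
The 2 values of 524 occupy positions 3–4 → average rank (3+4)/2 = 3.5.
The 3 values of 523 occupy positions 5–7 → average rank 6.
The 2 values of 307 occupy positions 9–10 → average rank (9+10)/2 = 9.5.
Fay has value 307 ms → rank 9.5.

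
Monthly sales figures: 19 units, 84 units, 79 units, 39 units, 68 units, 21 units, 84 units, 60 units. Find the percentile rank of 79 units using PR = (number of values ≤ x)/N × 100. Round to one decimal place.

N = 8.
Strictly below 79: 5. Equal to 79: 1.
PR = 6/8 × 100 = 75.0

75.0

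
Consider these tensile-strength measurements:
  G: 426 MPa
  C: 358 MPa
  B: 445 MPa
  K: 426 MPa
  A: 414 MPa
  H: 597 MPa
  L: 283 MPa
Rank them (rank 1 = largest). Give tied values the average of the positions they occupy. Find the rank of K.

3.5

Sorted (descending): 597, 445, 426, 426, 414, 358, 283
The 2 values of 426 occupy positions 3–4 → average rank (3+4)/2 = 3.5.
K has value 426 MPa → rank 3.5.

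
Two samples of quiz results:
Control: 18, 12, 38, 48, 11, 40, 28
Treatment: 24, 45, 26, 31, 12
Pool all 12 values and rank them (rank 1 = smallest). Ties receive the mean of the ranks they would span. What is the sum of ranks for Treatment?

Sorted (ascending): 11, 12, 12, 18, 24, 26, 28, 31, 38, 40, 45, 48
The 2 values of 12 occupy positions 2–3 → average rank (2+3)/2 = 2.5.
Treatment values → pooled ranks: 24→5, 45→11, 26→6, 31→8, 12→2.5
Rank sum = 5 + 11 + 6 + 8 + 2.5 = 32.5

32.5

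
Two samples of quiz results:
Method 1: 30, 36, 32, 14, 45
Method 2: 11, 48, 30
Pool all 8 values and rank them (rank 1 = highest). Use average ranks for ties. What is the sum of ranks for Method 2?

14.5

Sorted (descending): 48, 45, 36, 32, 30, 30, 14, 11
The 2 values of 30 occupy positions 5–6 → average rank (5+6)/2 = 5.5.
Method 2 values → pooled ranks: 11→8, 48→1, 30→5.5
Rank sum = 8 + 1 + 5.5 = 14.5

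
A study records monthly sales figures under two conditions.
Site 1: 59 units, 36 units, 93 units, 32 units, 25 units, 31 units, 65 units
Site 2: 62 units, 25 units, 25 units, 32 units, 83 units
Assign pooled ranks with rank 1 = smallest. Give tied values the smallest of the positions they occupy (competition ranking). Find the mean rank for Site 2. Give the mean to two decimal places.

5.40

Sorted (ascending): 25, 25, 25, 31, 32, 32, 36, 59, 62, 65, 83, 93
The 3 values of 25 occupy positions 1–3 → each gets rank 1.
The 2 values of 32 occupy positions 5–6 → each gets rank 5.
Site 2 values → pooled ranks: 62→9, 25→1, 25→1, 32→5, 83→11
Mean rank = (9 + 1 + 1 + 5 + 11) / 5 = 5.40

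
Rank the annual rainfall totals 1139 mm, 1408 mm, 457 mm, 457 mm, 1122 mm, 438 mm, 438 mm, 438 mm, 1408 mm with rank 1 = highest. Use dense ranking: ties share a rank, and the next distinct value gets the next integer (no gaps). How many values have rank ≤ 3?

4

Sorted (descending): 1408, 1408, 1139, 1122, 457, 457, 438, 438, 438
The 2 values of 1408 share dense rank 1.
The 2 values of 457 share dense rank 4.
The 3 values of 438 share dense rank 5.
Remaining distinct values take the next consecutive integers.
Ranks ≤ 3: {1, 1, 2, 3} → 4 values.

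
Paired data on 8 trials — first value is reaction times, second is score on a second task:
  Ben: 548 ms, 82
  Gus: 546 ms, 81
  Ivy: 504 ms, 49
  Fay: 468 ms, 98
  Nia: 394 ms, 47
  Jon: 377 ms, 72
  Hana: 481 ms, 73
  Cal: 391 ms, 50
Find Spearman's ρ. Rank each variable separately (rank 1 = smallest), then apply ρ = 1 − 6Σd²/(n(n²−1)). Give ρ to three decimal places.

Ranks of variable 1: 8, 7, 6, 4, 3, 1, 5, 2
Ranks of variable 2: 7, 6, 2, 8, 1, 4, 5, 3
d = r₁ − r₂: 1, 1, 4, -4, 2, -3, 0, -1
d²: 1, 1, 16, 16, 4, 9, 0, 1; Σd² = 48
ρ = 1 − 6·48/(8·63) = 1 − 288/504 = 0.429

0.429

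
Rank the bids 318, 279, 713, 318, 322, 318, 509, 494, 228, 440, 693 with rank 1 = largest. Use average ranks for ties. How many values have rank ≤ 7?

6

Sorted (descending): 713, 693, 509, 494, 440, 322, 318, 318, 318, 279, 228
The 3 values of 318 occupy positions 7–9 → average rank 8.
Ranks ≤ 7: {1, 2, 3, 4, 5, 6} → 6 values.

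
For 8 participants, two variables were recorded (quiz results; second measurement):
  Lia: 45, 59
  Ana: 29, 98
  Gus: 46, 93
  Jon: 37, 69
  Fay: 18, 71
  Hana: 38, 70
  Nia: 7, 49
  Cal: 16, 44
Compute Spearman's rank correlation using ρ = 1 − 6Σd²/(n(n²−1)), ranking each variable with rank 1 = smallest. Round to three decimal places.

Ranks of variable 1: 7, 4, 8, 5, 3, 6, 1, 2
Ranks of variable 2: 3, 8, 7, 4, 6, 5, 2, 1
d = r₁ − r₂: 4, -4, 1, 1, -3, 1, -1, 1
d²: 16, 16, 1, 1, 9, 1, 1, 1; Σd² = 46
ρ = 1 − 6·46/(8·63) = 1 − 276/504 = 0.452

0.452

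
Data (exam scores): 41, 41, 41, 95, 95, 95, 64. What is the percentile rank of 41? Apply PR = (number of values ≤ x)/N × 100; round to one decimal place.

42.9

N = 7.
Strictly below 41: 0. Equal to 41: 3.
PR = 3/7 × 100 = 42.9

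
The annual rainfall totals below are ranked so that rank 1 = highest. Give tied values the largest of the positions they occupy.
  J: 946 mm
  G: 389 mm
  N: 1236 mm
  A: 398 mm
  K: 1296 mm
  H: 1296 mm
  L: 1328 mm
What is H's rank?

Sorted (descending): 1328, 1296, 1296, 1236, 946, 398, 389
The 2 values of 1296 occupy positions 2–3 → each gets rank 3.
H has value 1296 mm → rank 3.

3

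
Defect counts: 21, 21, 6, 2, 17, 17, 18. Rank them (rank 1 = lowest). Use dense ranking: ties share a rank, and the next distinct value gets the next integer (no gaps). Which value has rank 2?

Sorted (ascending): 2, 6, 17, 17, 18, 21, 21
The 2 values of 17 share dense rank 3.
The 2 values of 21 share dense rank 5.
Remaining distinct values take the next consecutive integers.
Rank 2 → value 6.

6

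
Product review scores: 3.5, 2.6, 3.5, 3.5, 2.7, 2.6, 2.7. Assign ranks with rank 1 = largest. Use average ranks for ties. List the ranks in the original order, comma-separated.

Sorted (descending): 3.5, 3.5, 3.5, 2.7, 2.7, 2.6, 2.6
The 3 values of 3.5 occupy positions 1–3 → average rank 2.
The 2 values of 2.7 occupy positions 4–5 → average rank (4+5)/2 = 4.5.
The 2 values of 2.6 occupy positions 6–7 → average rank (6+7)/2 = 6.5.

2, 6.5, 2, 2, 4.5, 6.5, 4.5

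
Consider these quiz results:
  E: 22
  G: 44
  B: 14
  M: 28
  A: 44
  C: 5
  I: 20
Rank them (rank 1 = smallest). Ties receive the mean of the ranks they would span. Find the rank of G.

Sorted (ascending): 5, 14, 20, 22, 28, 44, 44
The 2 values of 44 occupy positions 6–7 → average rank (6+7)/2 = 6.5.
G has value 44 → rank 6.5.

6.5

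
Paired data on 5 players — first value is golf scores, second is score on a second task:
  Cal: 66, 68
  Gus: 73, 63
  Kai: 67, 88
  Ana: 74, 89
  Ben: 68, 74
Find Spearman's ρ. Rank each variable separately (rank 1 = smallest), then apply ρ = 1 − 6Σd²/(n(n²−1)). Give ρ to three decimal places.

Ranks of variable 1: 1, 4, 2, 5, 3
Ranks of variable 2: 2, 1, 4, 5, 3
d = r₁ − r₂: -1, 3, -2, 0, 0
d²: 1, 9, 4, 0, 0; Σd² = 14
ρ = 1 − 6·14/(5·24) = 1 − 84/120 = 0.300

0.300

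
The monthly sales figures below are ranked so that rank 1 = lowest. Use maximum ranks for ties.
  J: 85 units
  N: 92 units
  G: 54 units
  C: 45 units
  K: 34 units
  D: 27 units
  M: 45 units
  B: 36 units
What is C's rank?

Sorted (ascending): 27, 34, 36, 45, 45, 54, 85, 92
The 2 values of 45 occupy positions 4–5 → each gets rank 5.
C has value 45 units → rank 5.

5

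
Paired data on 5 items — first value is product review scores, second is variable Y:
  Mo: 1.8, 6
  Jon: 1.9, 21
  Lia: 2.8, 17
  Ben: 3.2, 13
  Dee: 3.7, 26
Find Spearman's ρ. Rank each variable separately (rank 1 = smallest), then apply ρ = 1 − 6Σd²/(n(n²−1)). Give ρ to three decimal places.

Ranks of variable 1: 1, 2, 3, 4, 5
Ranks of variable 2: 1, 4, 3, 2, 5
d = r₁ − r₂: 0, -2, 0, 2, 0
d²: 0, 4, 0, 4, 0; Σd² = 8
ρ = 1 − 6·8/(5·24) = 1 − 48/120 = 0.600

0.600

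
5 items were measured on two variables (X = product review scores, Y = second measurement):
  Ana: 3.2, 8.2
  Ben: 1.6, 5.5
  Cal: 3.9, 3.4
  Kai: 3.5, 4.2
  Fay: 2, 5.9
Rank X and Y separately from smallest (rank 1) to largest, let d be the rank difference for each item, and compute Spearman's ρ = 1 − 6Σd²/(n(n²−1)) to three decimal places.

-0.600

Ranks of variable 1: 3, 1, 5, 4, 2
Ranks of variable 2: 5, 3, 1, 2, 4
d = r₁ − r₂: -2, -2, 4, 2, -2
d²: 4, 4, 16, 4, 4; Σd² = 32
ρ = 1 − 6·32/(5·24) = 1 − 192/120 = -0.600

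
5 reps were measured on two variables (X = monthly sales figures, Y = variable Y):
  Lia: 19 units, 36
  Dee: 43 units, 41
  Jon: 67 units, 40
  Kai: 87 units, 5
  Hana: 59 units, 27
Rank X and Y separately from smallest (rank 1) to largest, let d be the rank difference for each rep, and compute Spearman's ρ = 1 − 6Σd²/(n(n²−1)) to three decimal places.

Ranks of variable 1: 1, 2, 4, 5, 3
Ranks of variable 2: 3, 5, 4, 1, 2
d = r₁ − r₂: -2, -3, 0, 4, 1
d²: 4, 9, 0, 16, 1; Σd² = 30
ρ = 1 − 6·30/(5·24) = 1 − 180/120 = -0.500

-0.500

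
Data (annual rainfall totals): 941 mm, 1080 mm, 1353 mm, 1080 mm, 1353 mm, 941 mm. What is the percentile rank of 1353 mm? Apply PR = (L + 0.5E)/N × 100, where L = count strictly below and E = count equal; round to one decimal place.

83.3

N = 6.
Strictly below 1353: 4. Equal to 1353: 2.
PR = (4 + 0.5·2)/6 × 100 = 83.3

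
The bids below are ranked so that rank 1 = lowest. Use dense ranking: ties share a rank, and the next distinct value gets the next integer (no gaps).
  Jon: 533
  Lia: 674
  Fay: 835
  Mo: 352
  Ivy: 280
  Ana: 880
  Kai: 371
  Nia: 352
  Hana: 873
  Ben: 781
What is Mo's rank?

Sorted (ascending): 280, 352, 352, 371, 533, 674, 781, 835, 873, 880
The 2 values of 352 share dense rank 2.
Remaining distinct values take the next consecutive integers.
Mo has value 352 → rank 2.

2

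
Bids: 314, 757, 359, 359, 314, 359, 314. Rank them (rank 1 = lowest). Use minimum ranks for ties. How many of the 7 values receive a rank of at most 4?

Sorted (ascending): 314, 314, 314, 359, 359, 359, 757
The 3 values of 314 occupy positions 1–3 → each gets rank 1.
The 3 values of 359 occupy positions 4–6 → each gets rank 4.
Ranks ≤ 4: {1, 1, 1, 4, 4, 4} → 6 values.

6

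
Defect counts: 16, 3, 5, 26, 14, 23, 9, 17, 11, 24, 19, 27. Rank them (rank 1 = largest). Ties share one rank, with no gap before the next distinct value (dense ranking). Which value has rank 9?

Sorted (descending): 27, 26, 24, 23, 19, 17, 16, 14, 11, 9, 5, 3
No ties — each value takes its position as its rank.
Rank 9 → value 11.

11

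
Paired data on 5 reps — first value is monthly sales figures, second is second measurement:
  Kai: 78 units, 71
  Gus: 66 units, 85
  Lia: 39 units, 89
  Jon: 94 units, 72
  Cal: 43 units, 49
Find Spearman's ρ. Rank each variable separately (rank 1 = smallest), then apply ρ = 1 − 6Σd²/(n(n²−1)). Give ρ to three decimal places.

-0.300

Ranks of variable 1: 4, 3, 1, 5, 2
Ranks of variable 2: 2, 4, 5, 3, 1
d = r₁ − r₂: 2, -1, -4, 2, 1
d²: 4, 1, 16, 4, 1; Σd² = 26
ρ = 1 − 6·26/(5·24) = 1 − 156/120 = -0.300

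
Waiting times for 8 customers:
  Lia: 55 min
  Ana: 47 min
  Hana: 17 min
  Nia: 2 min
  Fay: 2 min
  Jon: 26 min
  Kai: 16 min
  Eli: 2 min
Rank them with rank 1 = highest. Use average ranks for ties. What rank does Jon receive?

Sorted (descending): 55, 47, 26, 17, 16, 2, 2, 2
The 3 values of 2 occupy positions 6–8 → average rank 7.
Jon has value 26 min → rank 3.

3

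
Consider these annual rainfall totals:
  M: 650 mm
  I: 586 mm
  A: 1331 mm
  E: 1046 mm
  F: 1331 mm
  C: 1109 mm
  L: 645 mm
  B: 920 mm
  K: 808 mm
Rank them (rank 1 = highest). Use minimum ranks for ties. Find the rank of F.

1

Sorted (descending): 1331, 1331, 1109, 1046, 920, 808, 650, 645, 586
The 2 values of 1331 occupy positions 1–2 → each gets rank 1.
F has value 1331 mm → rank 1.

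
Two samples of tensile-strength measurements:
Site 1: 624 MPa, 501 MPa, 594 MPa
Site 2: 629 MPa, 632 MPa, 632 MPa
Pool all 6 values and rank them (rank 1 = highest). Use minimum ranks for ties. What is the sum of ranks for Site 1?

15

Sorted (descending): 632, 632, 629, 624, 594, 501
The 2 values of 632 occupy positions 1–2 → each gets rank 1.
Site 1 values → pooled ranks: 624→4, 501→6, 594→5
Rank sum = 4 + 6 + 5 = 15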